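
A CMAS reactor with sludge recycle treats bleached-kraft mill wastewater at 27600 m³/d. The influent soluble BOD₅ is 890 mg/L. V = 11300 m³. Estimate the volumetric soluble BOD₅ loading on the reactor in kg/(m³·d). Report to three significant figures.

L_v = Q S₀ / V = 27600 × 890 × 10⁻³ / 11300 = 2.174 kg/(m³·d).

L_v ≈ 2.17 kg soluble BOD₅/(m³·d)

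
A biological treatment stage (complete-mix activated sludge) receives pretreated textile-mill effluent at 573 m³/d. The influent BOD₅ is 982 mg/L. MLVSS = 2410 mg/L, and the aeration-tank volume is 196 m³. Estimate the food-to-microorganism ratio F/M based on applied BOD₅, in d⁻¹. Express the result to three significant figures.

F/M ≈ 1.19 d⁻¹

F/M = Q·S₀ / (V·X) = 573 × 982 / (196.0 × 2410) = 1.191 g BOD₅·(g VSS·d)⁻¹.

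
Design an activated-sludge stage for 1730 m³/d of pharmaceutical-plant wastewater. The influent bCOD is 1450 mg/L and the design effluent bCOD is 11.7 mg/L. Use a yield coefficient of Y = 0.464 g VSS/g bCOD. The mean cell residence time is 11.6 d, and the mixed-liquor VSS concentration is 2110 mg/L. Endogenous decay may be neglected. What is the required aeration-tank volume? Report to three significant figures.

With k_d = 0 the design equation reduces to V = Y Q (S₀−S) θ_c / X = 0.464 × 1730 × (1450 − 11.7) × 11.6 / 2110 = 6347 m³.

V ≈ 6350 m³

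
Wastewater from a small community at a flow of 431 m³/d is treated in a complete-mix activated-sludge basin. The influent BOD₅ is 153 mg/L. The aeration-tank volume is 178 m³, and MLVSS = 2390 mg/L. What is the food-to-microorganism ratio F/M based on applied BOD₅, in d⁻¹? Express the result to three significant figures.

F/M = Q·S₀ / (V·X) = 431 × 153 / (178.0 × 2390) = 0.1550 g BOD₅·(g VSS·d)⁻¹.

F/M ≈ 0.155 d⁻¹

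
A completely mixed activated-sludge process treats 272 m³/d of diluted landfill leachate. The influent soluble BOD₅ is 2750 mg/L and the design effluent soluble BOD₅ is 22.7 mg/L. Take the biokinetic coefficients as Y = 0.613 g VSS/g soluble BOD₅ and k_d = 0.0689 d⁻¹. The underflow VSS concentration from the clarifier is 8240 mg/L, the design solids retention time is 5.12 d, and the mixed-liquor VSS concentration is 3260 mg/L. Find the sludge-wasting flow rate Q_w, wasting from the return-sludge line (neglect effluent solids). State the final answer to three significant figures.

Q_w ≈ 40.8 m³/d

Rearranging the biomass balance for a CMAS with decay, V = Y·Q·ΔS·θ_c / [X·(1+k_d θ_c)] = 0.613 × 272 × (2750 − 22.7) × 5.12 / [3260 × (1 + 0.0689 × 5.12)] = 2.33×10^6 / 4410 = 527.9 m³.
Wasting from the return line (neglecting effluent solids): Q_w = V·X / (θ_c·X_r) = 527.9 × 3260 / (5.12 × 8240) = 40.80 m³/d.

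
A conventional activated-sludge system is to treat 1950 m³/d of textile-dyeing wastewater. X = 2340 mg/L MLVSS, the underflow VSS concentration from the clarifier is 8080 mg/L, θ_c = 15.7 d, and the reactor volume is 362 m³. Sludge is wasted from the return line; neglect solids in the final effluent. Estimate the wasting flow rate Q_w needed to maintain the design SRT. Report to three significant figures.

Q_w ≈ 6.68 m³/d

Wasting from the return line (neglecting effluent solids): Q_w = V·X / (θ_c·X_r) = 362.0 × 2340 / (15.7 × 8080) = 6.677 m³/d.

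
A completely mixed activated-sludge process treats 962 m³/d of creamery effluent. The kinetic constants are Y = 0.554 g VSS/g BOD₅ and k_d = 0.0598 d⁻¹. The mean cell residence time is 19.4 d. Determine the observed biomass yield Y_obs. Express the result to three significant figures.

Correct the yield for decay: Y_obs = Y/(1 + k_d θ_c) = 0.554 / (1 + 0.0598 × 19.4) = 0.554 / 2.160 = 0.2565.

Y_obs ≈ 0.256 g VSS/g BOD₅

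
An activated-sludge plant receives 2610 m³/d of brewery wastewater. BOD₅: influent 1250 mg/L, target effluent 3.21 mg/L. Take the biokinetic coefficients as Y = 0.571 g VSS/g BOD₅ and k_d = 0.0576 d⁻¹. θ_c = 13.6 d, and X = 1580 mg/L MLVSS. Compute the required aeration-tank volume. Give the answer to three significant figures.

V ≈ 8970 m³

Steady-state biomass mass balance: V·X·(1 + k_d·θ_c) = Y·Q·(S₀ − S)·θ_c, so V = 0.571 × 2610 × (1250 − 3.21) × 13.6 / [1580 × (1 + 0.0576 × 13.6)] = 2.53×10^7 / 2818 = 8968 m³.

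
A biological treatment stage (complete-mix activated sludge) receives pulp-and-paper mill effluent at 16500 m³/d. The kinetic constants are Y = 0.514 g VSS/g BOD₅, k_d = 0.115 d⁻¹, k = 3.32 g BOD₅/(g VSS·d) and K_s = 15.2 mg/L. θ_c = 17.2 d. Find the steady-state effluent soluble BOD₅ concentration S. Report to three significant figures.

From the Monod/SRT balance for a CMAS, S = K_s·(1+k_d θ_c)/[θ_c·(Y k − k_d) − 1] = 15.2 × (1 + 0.115 × 17.2) / [17.2 × (0.514 × 3.32 − 0.115) − 1] = 45.27 / 26.37 = 1.716 mg/L.

S ≈ 1.72 mg/L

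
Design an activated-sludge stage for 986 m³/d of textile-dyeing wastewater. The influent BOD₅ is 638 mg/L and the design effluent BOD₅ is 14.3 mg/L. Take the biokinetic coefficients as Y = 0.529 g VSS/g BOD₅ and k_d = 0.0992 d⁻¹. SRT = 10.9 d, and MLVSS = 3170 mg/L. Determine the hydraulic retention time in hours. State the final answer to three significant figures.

Rearranging the biomass balance for a CMAS with decay, V = Y·Q·ΔS·θ_c / [X·(1+k_d θ_c)] = 0.529 × 986 × (638 − 14.3) × 10.9 / [3170 × (1 + 0.0992 × 10.9)] = 3.55×10^6 / 6598 = 537.5 m³.
τ = V/Q = 537.5/986 = 0.5451 d, or 13.08 h.

τ ≈ 13.1 h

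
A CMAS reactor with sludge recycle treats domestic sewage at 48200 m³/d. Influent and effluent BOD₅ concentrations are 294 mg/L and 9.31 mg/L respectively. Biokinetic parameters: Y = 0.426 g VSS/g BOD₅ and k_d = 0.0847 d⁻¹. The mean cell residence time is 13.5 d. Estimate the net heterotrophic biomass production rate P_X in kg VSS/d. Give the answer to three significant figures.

Correct the yield for decay: Y_obs = Y/(1 + k_d θ_c) = 0.426 / (1 + 0.0847 × 13.5) = 0.426 / 2.143 = 0.1987.
ΔS = 294 − 9.31 = 284.7 mg/L, so the substrate removal rate is 48200 × 284.7/1000 = 13722 kg BOD₅/d.
So the net sludge growth is P_X = 0.1987 × 13722 = 2727 kg VSS/d.

P_X ≈ 2730 kg VSS/d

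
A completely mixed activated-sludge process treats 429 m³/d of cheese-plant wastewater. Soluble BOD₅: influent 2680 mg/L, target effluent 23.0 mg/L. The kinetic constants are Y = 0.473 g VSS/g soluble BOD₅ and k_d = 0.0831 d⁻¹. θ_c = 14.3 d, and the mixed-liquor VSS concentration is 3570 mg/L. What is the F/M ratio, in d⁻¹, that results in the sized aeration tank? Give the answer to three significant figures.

From the SRT design equation V = Y Q (S₀−S) θ_c / [X (1 + k_d θ_c)] = 0.473 × 429 × (2680 − 23.0) × 14.3 / [3570 × (1 + 0.0831 × 14.3)] = 7.71×10^6 / 7812 = 986.9 m³.
F/M = applied load / biomass = Q·S₀/(V·X) = 429 × 2680 / (986.9 × 3570) = 0.3263 d⁻¹.

F/M ≈ 0.326 d⁻¹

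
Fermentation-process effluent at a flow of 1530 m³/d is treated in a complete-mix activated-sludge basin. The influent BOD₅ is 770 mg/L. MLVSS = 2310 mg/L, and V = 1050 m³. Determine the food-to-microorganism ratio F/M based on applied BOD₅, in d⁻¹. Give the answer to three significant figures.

F/M ≈ 0.486 d⁻¹

F/M = applied load / biomass = Q·S₀/(V·X) = 1530 × 770 / (1050 × 2310) = 0.4857 d⁻¹.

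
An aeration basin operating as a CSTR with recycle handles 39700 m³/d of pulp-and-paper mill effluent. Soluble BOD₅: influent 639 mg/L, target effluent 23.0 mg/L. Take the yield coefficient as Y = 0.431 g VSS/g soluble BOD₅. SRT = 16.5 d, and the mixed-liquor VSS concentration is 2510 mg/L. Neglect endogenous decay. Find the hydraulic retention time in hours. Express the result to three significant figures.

τ ≈ 41.9 h

With k_d = 0 the design equation reduces to V = Y Q (S₀−S) θ_c / X = 0.431 × 39700 × (639 − 23.0) × 16.5 / 2510 = 69288 m³.
HRT = V/Q = 69288 m³ / 39700 m³·d⁻¹ = 1.745 d × 24 = 41.89 h.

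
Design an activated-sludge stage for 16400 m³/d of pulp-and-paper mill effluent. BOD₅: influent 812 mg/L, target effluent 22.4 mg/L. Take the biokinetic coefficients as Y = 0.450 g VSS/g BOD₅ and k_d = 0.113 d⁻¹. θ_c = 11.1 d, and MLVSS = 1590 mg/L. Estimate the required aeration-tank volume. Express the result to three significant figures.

From the SRT design equation V = Y Q (S₀−S) θ_c / [X (1 + k_d θ_c)] = 0.450 × 16400 × (812 − 22.4) × 11.1 / [1590 × (1 + 0.113 × 11.1)] = 6.47×10^7 / 3584 = 18046 m³.

V ≈ 18000 m³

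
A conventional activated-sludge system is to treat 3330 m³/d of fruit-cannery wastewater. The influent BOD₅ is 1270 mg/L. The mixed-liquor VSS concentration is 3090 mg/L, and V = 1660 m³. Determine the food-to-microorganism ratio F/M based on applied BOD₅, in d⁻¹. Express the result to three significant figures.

F/M = applied load / biomass = Q·S₀/(V·X) = 3330 × 1270 / (1660 × 3090) = 0.8245 d⁻¹.

F/M ≈ 0.824 d⁻¹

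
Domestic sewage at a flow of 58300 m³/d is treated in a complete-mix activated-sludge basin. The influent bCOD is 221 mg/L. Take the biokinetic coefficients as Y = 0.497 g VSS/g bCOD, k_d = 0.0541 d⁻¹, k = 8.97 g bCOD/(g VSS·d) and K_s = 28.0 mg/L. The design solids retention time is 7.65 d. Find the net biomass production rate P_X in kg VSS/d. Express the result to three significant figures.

P_X ≈ 4500 kg VSS/d

Effluent substrate depends only on kinetics and SRT: S = K_s(1 + k_d θ_c) / [θ_c(Yk − k_d) − 1] = 28.0 × (1 + 0.0541 × 7.65) / [7.65 × (0.497 × 8.97 − 0.0541) − 1] = 39.59 / 32.69 = 1.211 mg/L.
Y_obs = Y / (1 + k_d θ_c) = 0.497 / (1 + 0.0541 × 7.65) = 0.497 / 1.414 = 0.3515.
Substrate removed = Q·(S₀ − S) = 58300 m³/d × (221 − 1.21) g/m³ = 1.28×10^7 g/d = 12814 kg/d.
P_X = Y_obs · Q(S₀ − S) = 0.3515 × 12814 = 4504 kg VSS/d.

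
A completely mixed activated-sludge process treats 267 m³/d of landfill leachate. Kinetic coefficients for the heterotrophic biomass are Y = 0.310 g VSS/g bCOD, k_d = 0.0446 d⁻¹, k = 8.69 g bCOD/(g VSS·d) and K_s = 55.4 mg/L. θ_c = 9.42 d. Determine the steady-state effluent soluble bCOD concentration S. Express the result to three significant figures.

Effluent substrate depends only on kinetics and SRT: S = K_s(1 + k_d θ_c) / [θ_c(Yk − k_d) − 1] = 55.4 × (1 + 0.0446 × 9.42) / [9.42 × (0.310 × 8.69 − 0.0446) − 1] = 78.68 / 23.96 = 3.284 mg/L.

S ≈ 3.28 mg/L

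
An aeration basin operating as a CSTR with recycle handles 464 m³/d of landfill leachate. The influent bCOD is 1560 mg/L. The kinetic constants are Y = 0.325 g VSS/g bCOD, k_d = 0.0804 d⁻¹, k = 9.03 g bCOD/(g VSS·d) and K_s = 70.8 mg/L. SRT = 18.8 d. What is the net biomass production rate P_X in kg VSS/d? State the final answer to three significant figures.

From the Monod/SRT balance for a CMAS, S = K_s·(1+k_d θ_c)/[θ_c·(Y k − k_d) − 1] = 70.8 × (1 + 0.0804 × 18.8) / [18.8 × (0.325 × 9.03 − 0.0804) − 1] = 177.8 / 52.66 = 3.377 mg/L.
Y_obs = Y / (1 + k_d θ_c) = 0.325 / (1 + 0.0804 × 18.8) = 0.325 / 2.512 = 0.1294.
Substrate removed = Q·(S₀ − S) = 464 m³/d × (1560 − 3.38) g/m³ = 7.22×10^5 g/d = 722.3 kg/d.
P_X = Y_obs · Q(S₀ − S) = 0.1294 × 722.3 = 93.46 kg VSS/d.

P_X ≈ 93.5 kg VSS/d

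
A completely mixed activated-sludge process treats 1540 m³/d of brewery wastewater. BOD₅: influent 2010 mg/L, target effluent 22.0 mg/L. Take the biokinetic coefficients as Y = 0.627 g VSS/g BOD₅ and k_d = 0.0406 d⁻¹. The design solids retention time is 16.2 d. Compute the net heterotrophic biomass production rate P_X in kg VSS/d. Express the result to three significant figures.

Observed yield with endogenous decay: Y_obs = Y / (1 + k_d·θ_c) = 0.627 / (1 + 0.0406 × 16.2) = 0.627 / 1.658 = 0.3782 g VSS/g BOD₅.
Mass of BOD₅ removed per day: Q(S₀ − S) = 1540 × 1988 g/m³ = 3062 kg/d.
So the net sludge growth is P_X = 0.3782 × 3062 = 1158 kg VSS/d.

P_X ≈ 1160 kg VSS/d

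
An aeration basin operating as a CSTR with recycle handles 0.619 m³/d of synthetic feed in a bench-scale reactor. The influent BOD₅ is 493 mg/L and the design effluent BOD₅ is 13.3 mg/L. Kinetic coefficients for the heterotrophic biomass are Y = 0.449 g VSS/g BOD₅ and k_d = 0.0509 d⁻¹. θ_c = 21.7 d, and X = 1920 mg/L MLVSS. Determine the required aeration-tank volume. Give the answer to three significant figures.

V ≈ 0.716 m³

Rearranging the biomass balance for a CMAS with decay, V = Y·Q·ΔS·θ_c / [X·(1+k_d θ_c)] = 0.449 × 0.619 × (493 − 13.3) × 21.7 / [1920 × (1 + 0.0509 × 21.7)] = 2.89×10^3 / 4041 = 0.7160 m³.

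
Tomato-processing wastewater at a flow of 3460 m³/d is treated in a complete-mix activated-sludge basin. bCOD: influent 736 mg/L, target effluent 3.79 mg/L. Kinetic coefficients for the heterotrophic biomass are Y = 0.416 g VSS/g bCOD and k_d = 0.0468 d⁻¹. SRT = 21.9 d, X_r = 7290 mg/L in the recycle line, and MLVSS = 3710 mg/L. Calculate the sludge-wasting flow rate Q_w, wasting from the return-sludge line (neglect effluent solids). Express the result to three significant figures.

Q_w ≈ 71.4 m³/d

From the SRT design equation V = Y Q (S₀−S) θ_c / [X (1 + k_d θ_c)] = 0.416 × 3460 × (736 − 3.79) × 21.9 / [3710 × (1 + 0.0468 × 21.9)] = 2.31×10^7 / 7512 = 3072 m³.
θ_c = V·X/(Q_w·X_r) when wasting from the recycle, so Q_w = V·X/(θ_c·X_r) = 3072 × 3710 / (21.9 × 7290) = 71.40 m³/d.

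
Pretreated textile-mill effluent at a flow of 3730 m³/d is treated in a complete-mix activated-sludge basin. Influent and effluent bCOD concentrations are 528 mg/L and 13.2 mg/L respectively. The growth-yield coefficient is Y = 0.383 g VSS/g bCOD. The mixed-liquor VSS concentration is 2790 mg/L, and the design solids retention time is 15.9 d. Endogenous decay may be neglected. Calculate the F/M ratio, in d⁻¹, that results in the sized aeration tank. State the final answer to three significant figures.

F/M ≈ 0.168 d⁻¹

V·X = Y·Q·ΔS·θ_c gives V = 0.383 × 3730 × (528 − 13.2) × 15.9 / 2790 = 4191 m³.
F/M = Q·S₀ / (V·X) = 3730 × 528 / (4191 × 2790) = 0.1684 g bCOD·(g VSS·d)⁻¹.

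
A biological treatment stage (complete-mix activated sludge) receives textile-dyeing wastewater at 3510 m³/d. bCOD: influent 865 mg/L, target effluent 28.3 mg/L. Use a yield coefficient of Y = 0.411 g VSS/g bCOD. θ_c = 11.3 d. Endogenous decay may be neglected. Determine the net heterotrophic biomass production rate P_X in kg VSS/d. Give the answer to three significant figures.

Since k_d ≈ 0, Y_obs = Y = 0.411 g VSS/g bCOD.
Substrate removed = Q·(S₀ − S) = 3510 m³/d × (865 − 28.3) g/m³ = 2.94×10^6 g/d = 2937 kg/d.
P_X = Y_obs · Q(S₀ − S) = 0.4110 × 2937 = 1207 kg VSS/d.

P_X ≈ 1210 kg VSS/d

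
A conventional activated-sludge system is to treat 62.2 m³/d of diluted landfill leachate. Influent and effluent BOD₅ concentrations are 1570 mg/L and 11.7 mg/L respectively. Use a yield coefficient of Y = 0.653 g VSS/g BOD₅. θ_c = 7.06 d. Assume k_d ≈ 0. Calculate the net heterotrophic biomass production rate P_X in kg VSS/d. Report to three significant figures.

No decay correction is needed, so Y_obs = Y = 0.653.
ΔS = 1570 − 11.7 = 1558 mg/L, so the substrate removal rate is 62.2 × 1558/1000 = 96.93 kg BOD₅/d.
Net biomass production P_X = Y_obs × Q·(S₀ − S) = 0.6530 × 96.93 = 63.29 kg VSS/d.

P_X ≈ 63.3 kg VSS/d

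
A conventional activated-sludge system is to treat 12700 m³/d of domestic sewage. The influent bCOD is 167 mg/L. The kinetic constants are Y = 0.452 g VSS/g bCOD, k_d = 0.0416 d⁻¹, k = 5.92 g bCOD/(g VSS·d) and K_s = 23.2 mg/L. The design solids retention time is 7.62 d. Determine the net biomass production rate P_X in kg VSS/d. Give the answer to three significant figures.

From the Monod/SRT balance for a CMAS, S = K_s·(1+k_d θ_c)/[θ_c·(Y k − k_d) − 1] = 23.2 × (1 + 0.0416 × 7.62) / [7.62 × (0.452 × 5.92 − 0.0416) − 1] = 30.55 / 19.07 = 1.602 mg/L.
Observed yield with endogenous decay: Y_obs = Y / (1 + k_d·θ_c) = 0.452 / (1 + 0.0416 × 7.62) = 0.452 / 1.317 = 0.3432 g VSS/g bCOD.
Substrate removed = Q·(S₀ − S) = 12700 m³/d × (167 − 1.60) g/m³ = 2.1×10^6 g/d = 2101 kg/d.
So the net sludge growth is P_X = 0.3432 × 2101 = 720.9 kg VSS/d.

P_X ≈ 721 kg VSS/d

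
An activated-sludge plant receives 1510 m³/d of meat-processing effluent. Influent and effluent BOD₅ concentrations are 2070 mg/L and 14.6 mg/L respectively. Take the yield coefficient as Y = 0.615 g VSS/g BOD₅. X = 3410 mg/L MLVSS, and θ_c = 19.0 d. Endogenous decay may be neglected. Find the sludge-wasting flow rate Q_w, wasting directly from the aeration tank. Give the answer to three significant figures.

Biomass mass balance (decay neglected): V·X = Y·Q·(S₀ − S)·θ_c, so V = 0.615 × 1510 × (2070 − 14.6) × 19.0 / 3410 = 10635 m³.
With mixed-liquor wasting, θ_c = V/Q_w, so Q_w = V/θ_c = 10635/19.0 = 559.7 m³/d.

Q_w ≈ 560 m³/d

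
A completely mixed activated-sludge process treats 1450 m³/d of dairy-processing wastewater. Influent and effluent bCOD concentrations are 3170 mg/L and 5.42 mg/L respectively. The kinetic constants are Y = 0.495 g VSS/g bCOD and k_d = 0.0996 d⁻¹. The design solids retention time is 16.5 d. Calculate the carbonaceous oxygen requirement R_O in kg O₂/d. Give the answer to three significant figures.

Y_obs = Y / (1 + k_d θ_c) = 0.495 / (1 + 0.0996 × 16.5) = 0.495 / 2.643 = 0.1873.
Substrate removed = Q·(S₀ − S) = 1450 m³/d × (3170 − 5.42) g/m³ = 4.59×10^6 g/d = 4589 kg/d.
P_X = Y_obs·Q·(S₀ − S) = 0.1873 × 4589 = 859.3 kg VSS/d.
R_O = Q·ΔS − 1.42 P_X = 4589 − 1220 = 3368 kg O₂/d.

R_O ≈ 3370 kg O₂/d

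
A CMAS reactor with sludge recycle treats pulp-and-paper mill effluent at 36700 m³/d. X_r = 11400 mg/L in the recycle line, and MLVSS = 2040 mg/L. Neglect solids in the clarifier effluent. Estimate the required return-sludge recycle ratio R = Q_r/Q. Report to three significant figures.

R = Q_r/Q = X/(X_r − X) = 2040 / (11400 − 2040) = 0.2179.

R ≈ 0.218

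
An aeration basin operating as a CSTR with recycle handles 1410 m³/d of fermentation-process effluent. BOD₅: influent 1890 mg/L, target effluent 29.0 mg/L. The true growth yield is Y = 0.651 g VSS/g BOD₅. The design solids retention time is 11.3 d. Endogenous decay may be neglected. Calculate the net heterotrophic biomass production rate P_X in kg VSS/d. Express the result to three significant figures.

P_X ≈ 1710 kg VSS/d

Since k_d ≈ 0, Y_obs = Y = 0.651 g VSS/g BOD₅.
ΔS = 1890 − 29.0 = 1861 mg/L, so the substrate removal rate is 1410 × 1861/1000 = 2624 kg BOD₅/d.
So the net sludge growth is P_X = 0.6510 × 2624 = 1708 kg VSS/d.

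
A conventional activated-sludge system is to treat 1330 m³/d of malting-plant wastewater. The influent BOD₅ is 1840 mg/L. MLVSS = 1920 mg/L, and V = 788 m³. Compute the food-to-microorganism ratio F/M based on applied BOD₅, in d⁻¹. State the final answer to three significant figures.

F/M ≈ 1.62 d⁻¹

Food-to-microorganism ratio F/M = Q S₀ / (V X) = 1330 × 1840 / (788.0 × 1920) = 1.617 d⁻¹.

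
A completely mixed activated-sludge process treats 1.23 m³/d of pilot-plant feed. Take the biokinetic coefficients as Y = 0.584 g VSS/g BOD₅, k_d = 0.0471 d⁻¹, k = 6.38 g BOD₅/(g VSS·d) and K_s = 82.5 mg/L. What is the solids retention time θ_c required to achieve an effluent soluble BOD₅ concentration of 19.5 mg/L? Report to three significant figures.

θ_c ≈ 1.50 d

At the target effluent, Y k S/(K_s+S) = 0.584×6.38×19.5/102.0 = 0.7123 d⁻¹.
θ_c = 1/(μ − k_d) = 1/(0.7123 − 0.0471) = 1/0.6652 = 1.503 d.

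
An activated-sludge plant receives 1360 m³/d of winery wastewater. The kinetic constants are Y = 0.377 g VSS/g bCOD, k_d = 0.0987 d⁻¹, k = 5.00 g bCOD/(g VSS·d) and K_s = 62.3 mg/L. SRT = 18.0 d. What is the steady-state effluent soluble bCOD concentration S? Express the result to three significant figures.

For a completely mixed reactor with recycle the Lawrence–McCarty relation gives S = K_s·(1 + k_d·θ_c) / [θ_c·(Y·k − k_d) − 1] = 62.3 × (1 + 0.0987 × 18.0) / [18.0 × (0.377 × 5.00 − 0.0987) − 1] = 173.0 / 31.15 = 5.553 mg/L.

S ≈ 5.55 mg/L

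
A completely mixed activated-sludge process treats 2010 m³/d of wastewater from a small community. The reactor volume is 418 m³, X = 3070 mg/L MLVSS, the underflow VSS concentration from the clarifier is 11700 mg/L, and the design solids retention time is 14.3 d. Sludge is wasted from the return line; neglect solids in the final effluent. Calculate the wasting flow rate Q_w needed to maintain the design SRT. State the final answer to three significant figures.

Q_w ≈ 7.67 m³/d

Wasting from the return line (neglecting effluent solids): Q_w = V·X / (θ_c·X_r) = 418.0 × 3070 / (14.3 × 11700) = 7.670 m³/d.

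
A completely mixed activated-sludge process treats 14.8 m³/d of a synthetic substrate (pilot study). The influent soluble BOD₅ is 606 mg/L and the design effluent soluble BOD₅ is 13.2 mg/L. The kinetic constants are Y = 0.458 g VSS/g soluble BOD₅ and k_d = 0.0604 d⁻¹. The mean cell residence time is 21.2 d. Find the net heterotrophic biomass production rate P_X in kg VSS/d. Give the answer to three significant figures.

Y_obs = Y / (1 + k_d θ_c) = 0.458 / (1 + 0.0604 × 21.2) = 0.458 / 2.280 = 0.2008.
Q·(S₀ − S) = 14.8 × (606 − 13.2) × 10⁻³ = 8.773 kg/d removed.
Net biomass production P_X = Y_obs × Q·(S₀ − S) = 0.2008 × 8.773 = 1.762 kg VSS/d.

P_X ≈ 1.76 kg VSS/d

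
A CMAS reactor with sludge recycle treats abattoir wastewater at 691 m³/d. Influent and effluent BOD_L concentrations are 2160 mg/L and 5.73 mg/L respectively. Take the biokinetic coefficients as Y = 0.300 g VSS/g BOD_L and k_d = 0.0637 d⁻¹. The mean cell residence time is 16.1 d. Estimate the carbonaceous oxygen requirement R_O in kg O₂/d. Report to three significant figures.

Correct the yield for decay: Y_obs = Y/(1 + k_d θ_c) = 0.300 / (1 + 0.0637 × 16.1) = 0.300 / 2.026 = 0.1481.
Mass of BOD_L removed per day: Q(S₀ − S) = 691 × 2154 g/m³ = 1489 kg/d.
Biomass synthesised: P_X = Y_obs × 1489 = 220.5 kg VSS/d.
R_O = Q·(S₀ − S) − 1.42·P_X = 1489 − 1.42 × 220.5 = 1176 kg O₂/d.

R_O ≈ 1180 kg O₂/d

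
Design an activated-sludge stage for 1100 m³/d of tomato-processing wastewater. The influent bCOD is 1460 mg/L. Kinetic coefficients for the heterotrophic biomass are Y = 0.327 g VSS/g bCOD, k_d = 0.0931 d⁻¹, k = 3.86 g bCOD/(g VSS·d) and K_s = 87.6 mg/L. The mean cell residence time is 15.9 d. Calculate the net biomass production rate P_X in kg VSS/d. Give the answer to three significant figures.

P_X ≈ 210 kg VSS/d

From the Monod/SRT balance for a CMAS, S = K_s·(1+k_d θ_c)/[θ_c·(Y k − k_d) − 1] = 87.6 × (1 + 0.0931 × 15.9) / [15.9 × (0.327 × 3.86 − 0.0931) − 1] = 217.3 / 17.59 = 12.35 mg/L.
Correct the yield for decay: Y_obs = Y/(1 + k_d θ_c) = 0.327 / (1 + 0.0931 × 15.9) = 0.327 / 2.480 = 0.1318.
ΔS = 1460 − 12.4 = 1448 mg/L, so the substrate removal rate is 1100 × 1448/1000 = 1592 kg bCOD/d.
Net biomass production P_X = Y_obs × Q·(S₀ − S) = 0.1318 × 1592 = 209.9 kg VSS/d.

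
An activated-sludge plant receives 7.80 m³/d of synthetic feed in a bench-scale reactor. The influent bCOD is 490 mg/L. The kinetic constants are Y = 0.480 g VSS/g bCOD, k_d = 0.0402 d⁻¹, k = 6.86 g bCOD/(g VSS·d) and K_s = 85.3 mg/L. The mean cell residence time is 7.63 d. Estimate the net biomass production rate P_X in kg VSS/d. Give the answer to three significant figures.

From the Monod/SRT balance for a CMAS, S = K_s·(1+k_d θ_c)/[θ_c·(Y k − k_d) − 1] = 85.3 × (1 + 0.0402 × 7.63) / [7.63 × (0.480 × 6.86 − 0.0402) − 1] = 111.5 / 23.82 = 4.680 mg/L.
Y_obs = Y / (1 + k_d θ_c) = 0.480 / (1 + 0.0402 × 7.63) = 0.480 / 1.307 = 0.3673.
Q·(S₀ − S) = 7.80 × (490 − 4.68) × 10⁻³ = 3.785 kg/d removed.
Biomass produced: P_X = Y_obs·Q·ΔS = 0.3673 × 3.785 ≈ 1.391 kg VSS/d.

P_X ≈ 1.39 kg VSS/d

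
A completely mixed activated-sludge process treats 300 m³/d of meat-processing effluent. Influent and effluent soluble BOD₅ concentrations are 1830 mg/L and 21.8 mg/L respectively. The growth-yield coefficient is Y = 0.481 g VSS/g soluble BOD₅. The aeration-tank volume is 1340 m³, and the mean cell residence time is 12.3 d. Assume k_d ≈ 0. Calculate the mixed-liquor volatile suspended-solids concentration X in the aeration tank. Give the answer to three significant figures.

X = Y·Q·ΔS·θ_c / V = 0.481 × 300 × (1830 − 21.8) × 12.3 / 1340 = 2395 mg/L.

X ≈ 2400 mg/L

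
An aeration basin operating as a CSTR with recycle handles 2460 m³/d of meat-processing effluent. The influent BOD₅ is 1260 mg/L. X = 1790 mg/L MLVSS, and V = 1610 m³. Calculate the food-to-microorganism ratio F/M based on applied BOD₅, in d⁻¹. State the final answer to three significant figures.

F/M = Q·S₀ / (V·X) = 2460 × 1260 / (1610 × 1790) = 1.076 g BOD₅·(g VSS·d)⁻¹.

F/M ≈ 1.08 d⁻¹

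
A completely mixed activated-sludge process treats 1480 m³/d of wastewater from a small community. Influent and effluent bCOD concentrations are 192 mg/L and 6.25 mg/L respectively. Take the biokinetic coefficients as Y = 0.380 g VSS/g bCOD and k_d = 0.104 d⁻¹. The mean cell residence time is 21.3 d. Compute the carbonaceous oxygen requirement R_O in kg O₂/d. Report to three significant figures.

R_O ≈ 229 kg O₂/d

The observed yield is Y_obs = Y/(1 + k_d·θ_c) = 0.380 / (1 + 0.104 × 21.3) = 0.380 / 3.215 = 0.1182 g VSS per g bCOD removed.
Q·(S₀ − S) = 1480 × (192 − 6.25) × 10⁻³ = 274.9 kg/d removed.
Biomass synthesised: P_X = Y_obs × 274.9 = 32.49 kg VSS/d.
R_O = Q·ΔS − 1.42 P_X = 274.9 − 46.14 = 228.8 kg O₂/d.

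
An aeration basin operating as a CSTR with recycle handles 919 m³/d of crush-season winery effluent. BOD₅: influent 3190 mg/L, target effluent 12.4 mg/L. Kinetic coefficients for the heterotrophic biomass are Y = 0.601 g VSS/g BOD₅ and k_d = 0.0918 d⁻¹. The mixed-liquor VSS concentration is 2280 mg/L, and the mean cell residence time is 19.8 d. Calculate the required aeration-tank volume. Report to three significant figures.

Steady-state biomass mass balance: V·X·(1 + k_d·θ_c) = Y·Q·(S₀ − S)·θ_c, so V = 0.601 × 919 × (3190 − 12.4) × 19.8 / [2280 × (1 + 0.0918 × 19.8)] = 3.47×10^7 / 6424 = 5409 m³.

V ≈ 5410 m³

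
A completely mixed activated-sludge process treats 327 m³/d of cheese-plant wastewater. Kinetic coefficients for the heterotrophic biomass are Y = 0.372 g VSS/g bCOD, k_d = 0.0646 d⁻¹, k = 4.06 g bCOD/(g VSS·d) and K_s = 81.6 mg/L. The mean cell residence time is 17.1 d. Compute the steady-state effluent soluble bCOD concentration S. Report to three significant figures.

From the Monod/SRT balance for a CMAS, S = K_s·(1+k_d θ_c)/[θ_c·(Y k − k_d) − 1] = 81.6 × (1 + 0.0646 × 17.1) / [17.1 × (0.372 × 4.06 − 0.0646) − 1] = 171.7 / 23.72 = 7.240 mg/L.

S ≈ 7.24 mg/L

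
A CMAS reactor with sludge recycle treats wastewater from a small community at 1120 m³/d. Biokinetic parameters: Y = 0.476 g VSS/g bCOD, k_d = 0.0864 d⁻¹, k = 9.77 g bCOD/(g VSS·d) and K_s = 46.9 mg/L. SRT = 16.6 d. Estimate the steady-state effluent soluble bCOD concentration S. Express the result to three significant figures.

S ≈ 1.53 mg/L

For a completely mixed reactor with recycle the Lawrence–McCarty relation gives S = K_s·(1 + k_d·θ_c) / [θ_c·(Y·k − k_d) − 1] = 46.9 × (1 + 0.0864 × 16.6) / [16.6 × (0.476 × 9.77 − 0.0864) − 1] = 114.2 / 74.76 = 1.527 mg/L.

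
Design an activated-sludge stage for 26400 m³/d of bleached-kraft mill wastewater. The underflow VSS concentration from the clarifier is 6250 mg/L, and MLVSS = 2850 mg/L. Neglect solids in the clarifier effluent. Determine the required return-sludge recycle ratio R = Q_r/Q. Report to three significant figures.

R = Q_r/Q = X/(X_r − X) = 2850 / (6250 − 2850) = 0.8382.

R ≈ 0.838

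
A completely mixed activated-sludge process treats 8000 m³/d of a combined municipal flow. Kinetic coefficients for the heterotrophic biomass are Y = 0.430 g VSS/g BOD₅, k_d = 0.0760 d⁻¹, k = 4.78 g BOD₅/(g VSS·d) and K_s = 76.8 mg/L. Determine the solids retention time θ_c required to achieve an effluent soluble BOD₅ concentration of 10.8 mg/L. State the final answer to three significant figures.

θ_c ≈ 5.64 d

From 1/θ_c = Y·k·S/(K_s + S) − k_d: Y·k·S/(K_s+S) = 0.430 × 4.78 × 10.8 / (76.8 + 10.8) = 0.2534 d⁻¹.
Then 1/θ_c = μ − k_d = 0.2534 − 0.0760 = 0.1774 d⁻¹, giving θ_c = 5.637 d.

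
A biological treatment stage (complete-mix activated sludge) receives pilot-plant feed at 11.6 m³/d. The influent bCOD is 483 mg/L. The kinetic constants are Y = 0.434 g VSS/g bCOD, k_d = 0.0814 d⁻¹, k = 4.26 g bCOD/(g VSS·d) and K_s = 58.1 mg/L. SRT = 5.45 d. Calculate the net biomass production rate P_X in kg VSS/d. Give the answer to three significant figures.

For a completely mixed reactor with recycle the Lawrence–McCarty relation gives S = K_s·(1 + k_d·θ_c) / [θ_c·(Y·k − k_d) − 1] = 58.1 × (1 + 0.0814 × 5.45) / [5.45 × (0.434 × 4.26 − 0.0814) − 1] = 83.87 / 8.633 = 9.716 mg/L.
Observed yield with endogenous decay: Y_obs = Y / (1 + k_d·θ_c) = 0.434 / (1 + 0.0814 × 5.45) = 0.434 / 1.444 = 0.3006 g VSS/g bCOD.
Q·(S₀ − S) = 11.6 × (483 − 9.72) × 10⁻³ = 5.490 kg/d removed.
So the net sludge growth is P_X = 0.3006 × 5.490 = 1.650 kg VSS/d.

P_X ≈ 1.65 kg VSS/d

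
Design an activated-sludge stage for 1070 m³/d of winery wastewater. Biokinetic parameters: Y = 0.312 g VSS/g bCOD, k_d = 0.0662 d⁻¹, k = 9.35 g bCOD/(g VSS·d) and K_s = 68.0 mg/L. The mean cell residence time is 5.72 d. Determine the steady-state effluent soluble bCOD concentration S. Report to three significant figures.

S ≈ 6.12 mg/L

Effluent substrate depends only on kinetics and SRT: S = K_s(1 + k_d θ_c) / [θ_c(Yk − k_d) − 1] = 68.0 × (1 + 0.0662 × 5.72) / [5.72 × (0.312 × 9.35 − 0.0662) − 1] = 93.75 / 15.31 = 6.124 mg/L.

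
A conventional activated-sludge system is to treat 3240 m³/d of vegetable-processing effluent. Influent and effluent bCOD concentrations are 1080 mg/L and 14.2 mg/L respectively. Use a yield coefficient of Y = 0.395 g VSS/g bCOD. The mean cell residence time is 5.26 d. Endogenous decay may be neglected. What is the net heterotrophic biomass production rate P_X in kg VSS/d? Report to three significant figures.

With endogenous decay neglected, the observed yield equals the true yield: Y_obs = Y = 0.395 g VSS/g bCOD.
ΔS = 1080 − 14.2 = 1066 mg/L, so the substrate removal rate is 3240 × 1066/1000 = 3453 kg bCOD/d.
So the net sludge growth is P_X = 0.3950 × 3453 = 1364 kg VSS/d.

P_X ≈ 1360 kg VSS/d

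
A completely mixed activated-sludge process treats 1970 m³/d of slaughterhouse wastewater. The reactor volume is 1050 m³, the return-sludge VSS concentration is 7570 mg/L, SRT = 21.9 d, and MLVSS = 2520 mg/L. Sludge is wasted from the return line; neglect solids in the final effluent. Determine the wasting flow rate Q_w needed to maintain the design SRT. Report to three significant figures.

Q_w = (V·X)/(θ_c X_r) = 1050 × 2520 / (21.9 × 7570) = 15.96 m³/d.

Q_w ≈ 16.0 m³/d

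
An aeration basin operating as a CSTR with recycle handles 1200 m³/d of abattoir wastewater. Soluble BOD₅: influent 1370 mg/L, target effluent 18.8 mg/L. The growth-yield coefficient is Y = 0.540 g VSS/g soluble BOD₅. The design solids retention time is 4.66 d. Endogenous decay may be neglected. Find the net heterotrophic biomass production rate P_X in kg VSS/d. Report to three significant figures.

With endogenous decay neglected, the observed yield equals the true yield: Y_obs = Y = 0.540 g VSS/g soluble BOD₅.
Q·(S₀ − S) = 1200 × (1370 − 18.8) × 10⁻³ = 1621 kg/d removed.
Net biomass production P_X = Y_obs × Q·(S₀ − S) = 0.5400 × 1621 = 875.6 kg VSS/d.

P_X ≈ 876 kg VSS/d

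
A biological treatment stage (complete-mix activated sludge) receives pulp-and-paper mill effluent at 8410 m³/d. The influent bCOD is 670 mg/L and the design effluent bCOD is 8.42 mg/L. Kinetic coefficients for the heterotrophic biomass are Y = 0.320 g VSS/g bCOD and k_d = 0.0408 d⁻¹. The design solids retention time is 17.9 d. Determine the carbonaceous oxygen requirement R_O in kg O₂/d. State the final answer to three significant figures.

The observed yield is Y_obs = Y/(1 + k_d·θ_c) = 0.320 / (1 + 0.0408 × 17.9) = 0.320 / 1.730 = 0.1849 g VSS per g bCOD removed.
Q·(S₀ − S) = 8410 × (670 − 8.42) × 10⁻³ = 5564 kg/d removed.
P_X = Y_obs·Q·(S₀ − S) = 0.1849 × 5564 = 1029 kg VSS/d.
R_O = Q·ΔS − 1.42 P_X = 5564 − 1461 = 4103 kg O₂/d.

R_O ≈ 4100 kg O₂/d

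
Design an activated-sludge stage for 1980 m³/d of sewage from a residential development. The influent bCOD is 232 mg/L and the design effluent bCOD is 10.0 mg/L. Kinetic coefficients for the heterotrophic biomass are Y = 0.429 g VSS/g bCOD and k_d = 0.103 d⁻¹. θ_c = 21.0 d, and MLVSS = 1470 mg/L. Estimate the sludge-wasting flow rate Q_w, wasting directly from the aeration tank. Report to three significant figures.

Q_w ≈ 40.6 m³/d

Rearranging the biomass balance for a CMAS with decay, V = Y·Q·ΔS·θ_c / [X·(1+k_d θ_c)] = 0.429 × 1980 × (232 − 10.0) × 21.0 / [1470 × (1 + 0.103 × 21.0)] = 3.96×10^6 / 4650 = 851.7 m³.
With mixed-liquor wasting, θ_c = V/Q_w, so Q_w = V/θ_c = 851.7/21.0 = 40.56 m³/d.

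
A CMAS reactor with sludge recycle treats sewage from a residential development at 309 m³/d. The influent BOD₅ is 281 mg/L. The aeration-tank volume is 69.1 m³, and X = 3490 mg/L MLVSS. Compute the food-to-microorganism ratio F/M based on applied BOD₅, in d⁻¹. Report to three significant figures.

F/M ≈ 0.360 d⁻¹

F/M = Q·S₀ / (V·X) = 309 × 281 / (69.10 × 3490) = 0.3600 g BOD₅·(g VSS·d)⁻¹.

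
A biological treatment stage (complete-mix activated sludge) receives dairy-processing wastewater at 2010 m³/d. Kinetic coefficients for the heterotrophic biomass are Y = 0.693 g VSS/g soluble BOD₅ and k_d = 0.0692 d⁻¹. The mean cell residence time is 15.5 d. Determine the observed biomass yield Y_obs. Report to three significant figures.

Observed yield with endogenous decay: Y_obs = Y / (1 + k_d·θ_c) = 0.693 / (1 + 0.0692 × 15.5) = 0.693 / 2.073 = 0.3344 g VSS/g soluble BOD₅.

Y_obs ≈ 0.334 g VSS/g soluble BOD₅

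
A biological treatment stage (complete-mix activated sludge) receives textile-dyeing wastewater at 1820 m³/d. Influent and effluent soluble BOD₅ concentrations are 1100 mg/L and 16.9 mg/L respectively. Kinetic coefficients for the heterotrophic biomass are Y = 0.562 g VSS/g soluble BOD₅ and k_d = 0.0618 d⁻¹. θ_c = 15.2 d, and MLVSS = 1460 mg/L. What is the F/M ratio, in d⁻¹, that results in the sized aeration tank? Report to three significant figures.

Steady-state biomass mass balance: V·X·(1 + k_d·θ_c) = Y·Q·(S₀ − S)·θ_c, so V = 0.562 × 1820 × (1100 − 16.9) × 15.2 / [1460 × (1 + 0.0618 × 15.2)] = 1.68×10^7 / 2831 = 5947 m³.
F/M = applied load / biomass = Q·S₀/(V·X) = 1820 × 1100 / (5947 × 1460) = 0.2306 d⁻¹.

F/M ≈ 0.231 d⁻¹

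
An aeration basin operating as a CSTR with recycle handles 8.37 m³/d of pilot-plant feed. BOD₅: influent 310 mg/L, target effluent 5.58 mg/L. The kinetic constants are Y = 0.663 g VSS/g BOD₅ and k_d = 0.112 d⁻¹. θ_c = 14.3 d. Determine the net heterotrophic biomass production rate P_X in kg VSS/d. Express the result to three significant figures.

P_X ≈ 0.649 kg VSS/d

The observed yield is Y_obs = Y/(1 + k_d·θ_c) = 0.663 / (1 + 0.112 × 14.3) = 0.663 / 2.602 = 0.2548 g VSS per g BOD₅ removed.
Substrate removed = Q·(S₀ − S) = 8.37 m³/d × (310 − 5.58) g/m³ = 2.55×10^3 g/d = 2.548 kg/d.
Biomass produced: P_X = Y_obs·Q·ΔS = 0.2548 × 2.548 ≈ 0.6493 kg VSS/d.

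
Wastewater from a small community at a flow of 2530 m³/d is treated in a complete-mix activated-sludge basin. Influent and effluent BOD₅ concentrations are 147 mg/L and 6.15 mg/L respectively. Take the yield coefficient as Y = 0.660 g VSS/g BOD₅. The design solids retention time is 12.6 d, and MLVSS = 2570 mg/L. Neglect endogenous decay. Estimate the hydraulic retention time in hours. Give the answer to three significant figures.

V·X = Y·Q·ΔS·θ_c gives V = 0.660 × 2530 × (147 − 6.15) × 12.6 / 2570 = 1153 m³.
Hydraulic retention time τ = V/Q = 1153 / 2530 = 0.4558 d = 10.94 h.

τ ≈ 10.9 h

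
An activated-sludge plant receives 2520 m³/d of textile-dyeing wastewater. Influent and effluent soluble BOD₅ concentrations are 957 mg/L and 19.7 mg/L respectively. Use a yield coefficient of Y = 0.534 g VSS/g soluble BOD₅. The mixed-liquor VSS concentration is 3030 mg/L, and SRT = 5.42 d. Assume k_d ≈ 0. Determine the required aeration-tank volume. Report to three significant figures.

V ≈ 2260 m³

With k_d = 0 the design equation reduces to V = Y Q (S₀−S) θ_c / X = 0.534 × 2520 × (957 − 19.7) × 5.42 / 3030 = 2256 m³.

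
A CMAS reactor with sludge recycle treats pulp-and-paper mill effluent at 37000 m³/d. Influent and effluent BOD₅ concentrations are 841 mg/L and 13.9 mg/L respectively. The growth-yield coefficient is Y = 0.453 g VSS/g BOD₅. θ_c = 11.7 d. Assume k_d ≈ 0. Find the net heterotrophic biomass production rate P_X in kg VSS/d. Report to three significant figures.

With endogenous decay neglected, the observed yield equals the true yield: Y_obs = Y = 0.453 g VSS/g BOD₅.
Substrate removed = Q·(S₀ − S) = 37000 m³/d × (841 − 13.9) g/m³ = 3.06×10^7 g/d = 30603 kg/d.
Net biomass production P_X = Y_obs × Q·(S₀ − S) = 0.4530 × 30603 = 13863 kg VSS/d.

P_X ≈ 13900 kg VSS/d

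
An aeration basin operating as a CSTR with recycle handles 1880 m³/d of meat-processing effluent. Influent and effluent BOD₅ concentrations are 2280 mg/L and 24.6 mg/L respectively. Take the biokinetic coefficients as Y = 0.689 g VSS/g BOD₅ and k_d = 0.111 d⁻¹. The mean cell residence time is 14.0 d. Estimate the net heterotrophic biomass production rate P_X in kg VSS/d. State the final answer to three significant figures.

Observed yield with endogenous decay: Y_obs = Y / (1 + k_d·θ_c) = 0.689 / (1 + 0.111 × 14.0) = 0.689 / 2.554 = 0.2698 g VSS/g BOD₅.
Mass of BOD₅ removed per day: Q(S₀ − S) = 1880 × 2255 g/m³ = 4240 kg/d.
Biomass produced: P_X = Y_obs·Q·ΔS = 0.2698 × 4240 ≈ 1144 kg VSS/d.

P_X ≈ 1140 kg VSS/d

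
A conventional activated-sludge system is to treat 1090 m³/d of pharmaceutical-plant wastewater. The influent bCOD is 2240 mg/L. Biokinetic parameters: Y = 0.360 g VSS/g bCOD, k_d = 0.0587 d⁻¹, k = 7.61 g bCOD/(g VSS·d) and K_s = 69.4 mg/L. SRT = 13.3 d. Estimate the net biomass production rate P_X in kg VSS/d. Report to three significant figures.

For a completely mixed reactor with recycle the Lawrence–McCarty relation gives S = K_s·(1 + k_d·θ_c) / [θ_c·(Y·k − k_d) − 1] = 69.4 × (1 + 0.0587 × 13.3) / [13.3 × (0.360 × 7.61 − 0.0587) − 1] = 123.6 / 34.66 = 3.566 mg/L.
The observed yield is Y_obs = Y/(1 + k_d·θ_c) = 0.360 / (1 + 0.0587 × 13.3) = 0.360 / 1.781 = 0.2022 g VSS per g bCOD removed.
Mass of bCOD removed per day: Q(S₀ − S) = 1090 × 2236 g/m³ = 2438 kg/d.
Net biomass production P_X = Y_obs × Q·(S₀ − S) = 0.2022 × 2438 = 492.8 kg VSS/d.

P_X ≈ 493 kg VSS/d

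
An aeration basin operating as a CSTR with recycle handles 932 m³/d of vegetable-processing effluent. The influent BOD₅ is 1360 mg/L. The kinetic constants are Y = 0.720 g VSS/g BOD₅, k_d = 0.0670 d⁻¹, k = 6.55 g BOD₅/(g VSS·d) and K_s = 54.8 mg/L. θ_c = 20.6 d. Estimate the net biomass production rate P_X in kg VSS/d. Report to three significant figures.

For a completely mixed reactor with recycle the Lawrence–McCarty relation gives S = K_s·(1 + k_d·θ_c) / [θ_c·(Y·k − k_d) − 1] = 54.8 × (1 + 0.0670 × 20.6) / [20.6 × (0.720 × 6.55 − 0.0670) − 1] = 130.4 / 94.77 = 1.376 mg/L.
Observed yield with endogenous decay: Y_obs = Y / (1 + k_d·θ_c) = 0.720 / (1 + 0.0670 × 20.6) = 0.720 / 2.380 = 0.3025 g VSS/g BOD₅.
Q·(S₀ − S) = 932 × (1360 − 1.38) × 10⁻³ = 1266 kg/d removed.
Net biomass production P_X = Y_obs × Q·(S₀ − S) = 0.3025 × 1266 = 383.0 kg VSS/d.

P_X ≈ 383 kg VSS/d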